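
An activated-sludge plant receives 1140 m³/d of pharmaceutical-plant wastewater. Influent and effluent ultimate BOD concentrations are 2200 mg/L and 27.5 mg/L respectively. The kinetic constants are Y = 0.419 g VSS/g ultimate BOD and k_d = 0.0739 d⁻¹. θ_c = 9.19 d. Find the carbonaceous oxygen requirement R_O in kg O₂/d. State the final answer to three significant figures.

Y_obs = Y / (1 + k_d θ_c) = 0.419 / (1 + 0.0739 × 9.19) = 0.419 / 1.679 = 0.2495.
ΔS = 2200 − 27.5 = 2172 mg/L, so the substrate removal rate is 1140 × 2172/1000 = 2477 kg ultimate BOD/d.
P_X = Y_obs·Q·(S₀ − S) = 0.2495 × 2477 = 618.0 kg VSS/d.
R_O = Q·ΔS − 1.42 P_X = 2477 − 877.6 = 1599 kg O₂/d.

R_O ≈ 1600 kg O₂/d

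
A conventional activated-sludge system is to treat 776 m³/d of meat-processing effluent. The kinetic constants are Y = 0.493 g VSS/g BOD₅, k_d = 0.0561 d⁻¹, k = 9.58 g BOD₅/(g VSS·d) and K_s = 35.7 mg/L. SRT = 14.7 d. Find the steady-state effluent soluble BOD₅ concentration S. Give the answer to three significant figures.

For a completely mixed reactor with recycle the Lawrence–McCarty relation gives S = K_s·(1 + k_d·θ_c) / [θ_c·(Y·k − k_d) − 1] = 35.7 × (1 + 0.0561 × 14.7) / [14.7 × (0.493 × 9.58 − 0.0561) − 1] = 65.14 / 67.60 = 0.9636 mg/L.

S ≈ 0.964 mg/L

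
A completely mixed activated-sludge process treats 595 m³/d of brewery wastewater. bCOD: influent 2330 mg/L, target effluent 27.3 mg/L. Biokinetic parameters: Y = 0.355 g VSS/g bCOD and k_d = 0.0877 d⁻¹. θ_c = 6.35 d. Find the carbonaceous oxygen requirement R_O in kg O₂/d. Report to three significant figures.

Observed yield with endogenous decay: Y_obs = Y / (1 + k_d·θ_c) = 0.355 / (1 + 0.0877 × 6.35) = 0.355 / 1.557 = 0.2280 g VSS/g bCOD.
Q·(S₀ − S) = 595 × (2330 − 27.3) × 10⁻³ = 1370 kg/d removed.
Biomass synthesised: P_X = Y_obs × 1370 = 312.4 kg VSS/d.
R_O = Q·ΔS − 1.42 P_X = 1370 − 443.6 = 926.5 kg O₂/d.

R_O ≈ 926 kg O₂/d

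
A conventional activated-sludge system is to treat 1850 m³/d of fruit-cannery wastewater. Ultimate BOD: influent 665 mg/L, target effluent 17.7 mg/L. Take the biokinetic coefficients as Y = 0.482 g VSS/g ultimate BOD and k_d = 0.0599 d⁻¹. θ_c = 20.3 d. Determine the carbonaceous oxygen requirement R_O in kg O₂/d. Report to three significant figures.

Correct the yield for decay: Y_obs = Y/(1 + k_d θ_c) = 0.482 / (1 + 0.0599 × 20.3) = 0.482 / 2.216 = 0.2175.
Mass of ultimate BOD removed per day: Q(S₀ − S) = 1850 × 647.3 g/m³ = 1198 kg/d.
P_X = Y_obs·Q·(S₀ − S) = 0.2175 × 1198 = 260.5 kg VSS/d.
Carbonaceous O₂ demand = substrate oxidised − cell-mass equivalent = 1198 − 1.42 × 260.5 = 827.6 kg O₂/d.

R_O ≈ 828 kg O₂/d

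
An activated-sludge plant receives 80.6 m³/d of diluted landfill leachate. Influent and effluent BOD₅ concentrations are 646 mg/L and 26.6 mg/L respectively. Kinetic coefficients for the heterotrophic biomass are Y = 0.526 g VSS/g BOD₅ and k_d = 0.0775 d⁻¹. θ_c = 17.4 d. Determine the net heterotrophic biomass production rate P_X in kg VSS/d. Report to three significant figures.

Correct the yield for decay: Y_obs = Y/(1 + k_d θ_c) = 0.526 / (1 + 0.0775 × 17.4) = 0.526 / 2.348 = 0.2240.
Q·(S₀ − S) = 80.6 × (646 − 26.6) × 10⁻³ = 49.92 kg/d removed.
Net biomass production P_X = Y_obs × Q·(S₀ − S) = 0.2240 × 49.92 = 11.18 kg VSS/d.

P_X ≈ 11.2 kg VSS/d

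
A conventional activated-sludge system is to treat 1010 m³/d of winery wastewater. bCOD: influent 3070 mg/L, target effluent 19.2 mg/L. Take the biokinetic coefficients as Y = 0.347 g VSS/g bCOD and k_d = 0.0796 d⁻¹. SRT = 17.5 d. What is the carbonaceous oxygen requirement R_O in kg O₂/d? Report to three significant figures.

R_O ≈ 2450 kg O₂/d

Observed yield with endogenous decay: Y_obs = Y / (1 + k_d·θ_c) = 0.347 / (1 + 0.0796 × 17.5) = 0.347 / 2.393 = 0.1450 g VSS/g bCOD.
Substrate removed = Q·(S₀ − S) = 1010 m³/d × (3070 − 19.2) g/m³ = 3.08×10^6 g/d = 3081 kg/d.
P_X = Y_obs·Q·(S₀ − S) = 0.1450 × 3081 = 446.8 kg VSS/d.
R_O = Q·(S₀ − S) − 1.42·P_X = 3081 − 1.42 × 446.8 = 2447 kg O₂/d.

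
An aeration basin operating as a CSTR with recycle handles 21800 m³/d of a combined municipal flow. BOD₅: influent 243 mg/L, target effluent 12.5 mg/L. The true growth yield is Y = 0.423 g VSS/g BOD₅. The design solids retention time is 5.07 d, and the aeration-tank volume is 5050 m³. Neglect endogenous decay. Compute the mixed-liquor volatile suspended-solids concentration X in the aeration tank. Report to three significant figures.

From V·X = Y·Q·(S₀ − S)·θ_c (decay neglected): X = 0.423 × 21800 × (243 − 12.5) × 5.07 / 5050 = 2134 mg/L.

X ≈ 2130 mg/L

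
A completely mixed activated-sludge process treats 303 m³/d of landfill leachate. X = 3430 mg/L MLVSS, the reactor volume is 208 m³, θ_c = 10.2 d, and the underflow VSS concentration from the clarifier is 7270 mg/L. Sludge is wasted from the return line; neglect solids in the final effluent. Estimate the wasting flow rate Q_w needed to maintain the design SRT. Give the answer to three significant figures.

Q_w ≈ 9.62 m³/d

θ_c = V·X/(Q_w·X_r) when wasting from the recycle, so Q_w = V·X/(θ_c·X_r) = 208.0 × 3430 / (10.2 × 7270) = 9.621 m³/d.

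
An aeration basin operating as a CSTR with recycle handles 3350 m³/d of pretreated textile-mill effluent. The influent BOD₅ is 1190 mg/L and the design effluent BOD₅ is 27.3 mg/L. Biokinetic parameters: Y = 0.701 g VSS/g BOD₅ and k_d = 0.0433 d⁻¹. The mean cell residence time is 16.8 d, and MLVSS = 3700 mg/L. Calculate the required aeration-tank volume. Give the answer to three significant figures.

V ≈ 7180 m³

Rearranging the biomass balance for a CMAS with decay, V = Y·Q·ΔS·θ_c / [X·(1+k_d θ_c)] = 0.701 × 3350 × (1190 − 27.3) × 16.8 / [3700 × (1 + 0.0433 × 16.8)] = 4.59×10^7 / 6392 = 7177 m³.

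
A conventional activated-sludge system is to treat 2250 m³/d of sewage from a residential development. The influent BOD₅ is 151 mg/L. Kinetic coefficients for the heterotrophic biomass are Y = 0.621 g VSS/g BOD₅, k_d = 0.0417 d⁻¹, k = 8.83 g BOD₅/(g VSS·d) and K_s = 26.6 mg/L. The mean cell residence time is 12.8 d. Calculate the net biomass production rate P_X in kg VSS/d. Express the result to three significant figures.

P_X ≈ 137 kg VSS/d

From the Monod/SRT balance for a CMAS, S = K_s·(1+k_d θ_c)/[θ_c·(Y k − k_d) − 1] = 26.6 × (1 + 0.0417 × 12.8) / [12.8 × (0.621 × 8.83 − 0.0417) − 1] = 40.80 / 68.65 = 0.5943 mg/L.
Correct the yield for decay: Y_obs = Y/(1 + k_d θ_c) = 0.621 / (1 + 0.0417 × 12.8) = 0.621 / 1.534 = 0.4049.
Substrate removed = Q·(S₀ − S) = 2250 m³/d × (151 − 0.594) g/m³ = 3.38×10^5 g/d = 338.4 kg/d.
Net biomass production P_X = Y_obs × Q·(S₀ − S) = 0.4049 × 338.4 = 137.0 kg VSS/d.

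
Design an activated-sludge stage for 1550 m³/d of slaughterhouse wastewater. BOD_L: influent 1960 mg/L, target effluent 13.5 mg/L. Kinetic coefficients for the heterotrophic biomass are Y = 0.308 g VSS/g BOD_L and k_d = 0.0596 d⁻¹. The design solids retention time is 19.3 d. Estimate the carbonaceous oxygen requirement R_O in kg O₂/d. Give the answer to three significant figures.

R_O ≈ 2400 kg O₂/d

Observed yield with endogenous decay: Y_obs = Y / (1 + k_d·θ_c) = 0.308 / (1 + 0.0596 × 19.3) = 0.308 / 2.150 = 0.1432 g VSS/g BOD_L.
Mass of BOD_L removed per day: Q(S₀ − S) = 1550 × 1946 g/m³ = 3017 kg/d.
Biomass synthesised: P_X = Y_obs × 3017 = 432.2 kg VSS/d.
Carbonaceous O₂ demand = substrate oxidised − cell-mass equivalent = 3017 − 1.42 × 432.2 = 2403 kg O₂/d.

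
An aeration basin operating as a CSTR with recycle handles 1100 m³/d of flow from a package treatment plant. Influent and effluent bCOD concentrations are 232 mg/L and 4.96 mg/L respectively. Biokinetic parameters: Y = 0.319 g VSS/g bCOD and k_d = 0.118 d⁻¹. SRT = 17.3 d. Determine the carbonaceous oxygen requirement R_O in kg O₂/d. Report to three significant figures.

R_O ≈ 213 kg O₂/d

Correct the yield for decay: Y_obs = Y/(1 + k_d θ_c) = 0.319 / (1 + 0.118 × 17.3) = 0.319 / 3.041 = 0.1049.
ΔS = 232 − 4.96 = 227.0 mg/L, so the substrate removal rate is 1100 × 227.0/1000 = 249.7 kg bCOD/d.
Net sludge production P_X = 0.1049 × 249.7 = 26.19 kg VSS/d.
R_O = Q·ΔS − 1.42 P_X = 249.7 − 37.20 = 212.5 kg O₂/d.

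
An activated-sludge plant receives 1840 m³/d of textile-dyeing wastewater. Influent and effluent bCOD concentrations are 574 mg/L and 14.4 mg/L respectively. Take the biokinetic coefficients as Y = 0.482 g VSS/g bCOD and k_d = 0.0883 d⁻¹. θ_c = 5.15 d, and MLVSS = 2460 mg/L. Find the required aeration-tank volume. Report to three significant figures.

Rearranging the biomass balance for a CMAS with decay, V = Y·Q·ΔS·θ_c / [X·(1+k_d θ_c)] = 0.482 × 1840 × (574 − 14.4) × 5.15 / [2460 × (1 + 0.0883 × 5.15)] = 2.56×10^6 / 3579 = 714.2 m³.

V ≈ 714 m³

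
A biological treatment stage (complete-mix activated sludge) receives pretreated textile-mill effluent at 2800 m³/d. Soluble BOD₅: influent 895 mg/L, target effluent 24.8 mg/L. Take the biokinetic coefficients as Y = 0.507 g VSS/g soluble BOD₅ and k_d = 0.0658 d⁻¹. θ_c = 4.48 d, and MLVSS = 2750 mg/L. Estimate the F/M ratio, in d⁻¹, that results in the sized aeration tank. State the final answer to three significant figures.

Steady-state biomass mass balance: V·X·(1 + k_d·θ_c) = Y·Q·(S₀ − S)·θ_c, so V = 0.507 × 2800 × (895 − 24.8) × 4.48 / [2750 × (1 + 0.0658 × 4.48)] = 5.53×10^6 / 3561 = 1554 m³.
F/M = Q·S₀ / (V·X) = 2800 × 895 / (1554 × 2750) = 0.5863 g soluble BOD₅·(g VSS·d)⁻¹.

F/M ≈ 0.586 d⁻¹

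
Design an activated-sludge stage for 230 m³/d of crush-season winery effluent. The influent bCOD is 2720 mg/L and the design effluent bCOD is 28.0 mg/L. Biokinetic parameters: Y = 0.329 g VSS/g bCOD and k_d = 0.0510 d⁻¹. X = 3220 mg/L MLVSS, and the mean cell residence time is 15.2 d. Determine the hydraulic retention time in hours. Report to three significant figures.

Steady-state biomass mass balance: V·X·(1 + k_d·θ_c) = Y·Q·(S₀ − S)·θ_c, so V = 0.329 × 230 × (2720 − 28.0) × 15.2 / [3220 × (1 + 0.0510 × 15.2)] = 3.1×10^6 / 5716 = 541.7 m³.
Hydraulic retention time τ = V/Q = 541.7 / 230 = 2.355 d = 56.52 h.

τ ≈ 56.5 h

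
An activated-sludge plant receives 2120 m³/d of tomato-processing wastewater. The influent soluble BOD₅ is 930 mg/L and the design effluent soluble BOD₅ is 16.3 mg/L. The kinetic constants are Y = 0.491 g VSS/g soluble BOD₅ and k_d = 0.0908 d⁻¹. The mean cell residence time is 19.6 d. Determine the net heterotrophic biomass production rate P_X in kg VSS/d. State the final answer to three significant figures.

Correct the yield for decay: Y_obs = Y/(1 + k_d θ_c) = 0.491 / (1 + 0.0908 × 19.6) = 0.491 / 2.780 = 0.1766.
Mass of soluble BOD₅ removed per day: Q(S₀ − S) = 2120 × 913.7 g/m³ = 1937 kg/d.
P_X = Y_obs · Q(S₀ − S) = 0.1766 × 1937 = 342.2 kg VSS/d.

P_X ≈ 342 kg VSS/d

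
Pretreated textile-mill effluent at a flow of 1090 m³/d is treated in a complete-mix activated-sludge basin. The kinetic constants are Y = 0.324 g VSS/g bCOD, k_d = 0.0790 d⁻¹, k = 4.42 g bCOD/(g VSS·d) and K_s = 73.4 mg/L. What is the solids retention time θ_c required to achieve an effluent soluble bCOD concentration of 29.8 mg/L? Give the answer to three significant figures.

θ_c ≈ 2.99 d

At the target effluent, Y k S/(K_s+S) = 0.324×4.42×29.8/103.2 = 0.4135 d⁻¹.
Then 1/θ_c = μ − k_d = 0.4135 − 0.0790 = 0.3345 d⁻¹, giving θ_c = 2.989 d.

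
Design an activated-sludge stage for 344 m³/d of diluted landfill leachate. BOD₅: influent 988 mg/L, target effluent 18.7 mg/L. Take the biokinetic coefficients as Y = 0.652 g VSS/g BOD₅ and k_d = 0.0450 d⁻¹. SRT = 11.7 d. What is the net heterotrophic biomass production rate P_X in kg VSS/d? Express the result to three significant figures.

P_X ≈ 142 kg VSS/d

Correct the yield for decay: Y_obs = Y/(1 + k_d θ_c) = 0.652 / (1 + 0.0450 × 11.7) = 0.652 / 1.526 = 0.4271.
Q·(S₀ − S) = 344 × (988 − 18.7) × 10⁻³ = 333.4 kg/d removed.
Net biomass production P_X = Y_obs × Q·(S₀ − S) = 0.4271 × 333.4 = 142.4 kg VSS/d.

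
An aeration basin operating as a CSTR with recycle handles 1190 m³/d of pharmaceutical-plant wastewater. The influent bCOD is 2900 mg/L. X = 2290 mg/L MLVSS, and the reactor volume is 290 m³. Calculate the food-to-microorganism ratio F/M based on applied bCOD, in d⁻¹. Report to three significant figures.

F/M ≈ 5.20 d⁻¹

Food-to-microorganism ratio F/M = Q S₀ / (V X) = 1190 × 2900 / (290.0 × 2290) = 5.197 d⁻¹.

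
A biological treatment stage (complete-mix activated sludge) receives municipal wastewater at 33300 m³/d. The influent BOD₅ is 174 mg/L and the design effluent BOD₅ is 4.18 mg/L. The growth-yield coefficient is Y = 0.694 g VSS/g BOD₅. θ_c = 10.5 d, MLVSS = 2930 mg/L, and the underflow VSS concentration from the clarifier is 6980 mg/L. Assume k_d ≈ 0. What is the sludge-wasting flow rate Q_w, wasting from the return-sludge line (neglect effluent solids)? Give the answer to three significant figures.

Biomass mass balance (decay neglected): V·X = Y·Q·(S₀ − S)·θ_c, so V = 0.694 × 33300 × (174 − 4.18) × 10.5 / 2930 = 14064 m³.
Q_w = (V·X)/(θ_c X_r) = 14064 × 2930 / (10.5 × 6980) = 562.3 m³/d.

Q_w ≈ 562 m³/d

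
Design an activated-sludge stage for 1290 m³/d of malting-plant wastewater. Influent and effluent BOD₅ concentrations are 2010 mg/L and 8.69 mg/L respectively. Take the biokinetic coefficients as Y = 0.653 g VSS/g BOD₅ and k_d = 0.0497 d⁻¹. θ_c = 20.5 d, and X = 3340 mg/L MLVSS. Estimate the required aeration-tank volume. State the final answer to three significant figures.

V ≈ 5130 m³

Rearranging the biomass balance for a CMAS with decay, V = Y·Q·ΔS·θ_c / [X·(1+k_d θ_c)] = 0.653 × 1290 × (2010 − 8.69) × 20.5 / [3340 × (1 + 0.0497 × 20.5)] = 3.46×10^7 / 6743 = 5125 m³.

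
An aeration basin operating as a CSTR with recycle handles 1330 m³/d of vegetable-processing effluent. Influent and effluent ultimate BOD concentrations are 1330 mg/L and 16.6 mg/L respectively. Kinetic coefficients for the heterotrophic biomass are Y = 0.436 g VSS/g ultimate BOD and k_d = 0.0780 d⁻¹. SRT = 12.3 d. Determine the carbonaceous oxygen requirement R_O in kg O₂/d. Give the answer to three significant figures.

Correct the yield for decay: Y_obs = Y/(1 + k_d θ_c) = 0.436 / (1 + 0.0780 × 12.3) = 0.436 / 1.959 = 0.2225.
Mass of ultimate BOD removed per day: Q(S₀ − S) = 1330 × 1313 g/m³ = 1747 kg/d.
Net sludge production P_X = 0.2225 × 1747 = 388.7 kg VSS/d.
Carbonaceous O₂ demand = substrate oxidised − cell-mass equivalent = 1747 − 1.42 × 388.7 = 1195 kg O₂/d.

R_O ≈ 1190 kg O₂/d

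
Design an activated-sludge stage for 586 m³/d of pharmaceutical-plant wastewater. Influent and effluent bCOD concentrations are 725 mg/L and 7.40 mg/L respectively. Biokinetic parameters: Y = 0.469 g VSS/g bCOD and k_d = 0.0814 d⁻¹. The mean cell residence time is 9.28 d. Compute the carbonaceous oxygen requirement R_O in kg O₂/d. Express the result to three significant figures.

Y_obs = Y / (1 + k_d θ_c) = 0.469 / (1 + 0.0814 × 9.28) = 0.469 / 1.755 = 0.2672.
Mass of bCOD removed per day: Q(S₀ − S) = 586 × 717.6 g/m³ = 420.5 kg/d.
Net sludge production P_X = 0.2672 × 420.5 = 112.4 kg VSS/d.
Carbonaceous O₂ demand = substrate oxidised − cell-mass equivalent = 420.5 − 1.42 × 112.4 = 261.0 kg O₂/d.

R_O ≈ 261 kg O₂/d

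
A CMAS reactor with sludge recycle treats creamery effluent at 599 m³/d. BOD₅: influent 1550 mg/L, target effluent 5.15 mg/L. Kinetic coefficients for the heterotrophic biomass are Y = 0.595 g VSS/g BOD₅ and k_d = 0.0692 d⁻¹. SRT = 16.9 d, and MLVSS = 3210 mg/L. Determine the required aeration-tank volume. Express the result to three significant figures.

V ≈ 1340 m³

Rearranging the biomass balance for a CMAS with decay, V = Y·Q·ΔS·θ_c / [X·(1+k_d θ_c)] = 0.595 × 599 × (1550 − 5.15) × 16.9 / [3210 × (1 + 0.0692 × 16.9)] = 9.31×10^6 / 6964 = 1336 m³.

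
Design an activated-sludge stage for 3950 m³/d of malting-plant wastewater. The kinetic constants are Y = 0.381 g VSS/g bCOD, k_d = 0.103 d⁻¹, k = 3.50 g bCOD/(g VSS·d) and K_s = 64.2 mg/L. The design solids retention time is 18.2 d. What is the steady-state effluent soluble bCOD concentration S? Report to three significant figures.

Effluent substrate depends only on kinetics and SRT: S = K_s(1 + k_d θ_c) / [θ_c(Yk − k_d) − 1] = 64.2 × (1 + 0.103 × 18.2) / [18.2 × (0.381 × 3.50 − 0.103) − 1] = 184.5 / 21.40 = 8.626 mg/L.

S ≈ 8.63 mg/L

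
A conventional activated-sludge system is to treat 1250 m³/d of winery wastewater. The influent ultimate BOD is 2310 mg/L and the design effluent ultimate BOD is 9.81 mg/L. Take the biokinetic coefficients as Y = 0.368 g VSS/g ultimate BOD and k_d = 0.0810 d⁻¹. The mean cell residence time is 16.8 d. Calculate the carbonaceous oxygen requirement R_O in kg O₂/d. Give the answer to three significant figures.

Observed yield with endogenous decay: Y_obs = Y / (1 + k_d·θ_c) = 0.368 / (1 + 0.0810 × 16.8) = 0.368 / 2.361 = 0.1559 g VSS/g ultimate BOD.
Substrate removed = Q·(S₀ − S) = 1250 m³/d × (2310 − 9.81) g/m³ = 2.88×10^6 g/d = 2875 kg/d.
Net sludge production P_X = 0.1559 × 2875 = 448.2 kg VSS/d.
R_O = Q·ΔS − 1.42 P_X = 2875 − 636.4 = 2239 kg O₂/d.

R_O ≈ 2240 kg O₂/d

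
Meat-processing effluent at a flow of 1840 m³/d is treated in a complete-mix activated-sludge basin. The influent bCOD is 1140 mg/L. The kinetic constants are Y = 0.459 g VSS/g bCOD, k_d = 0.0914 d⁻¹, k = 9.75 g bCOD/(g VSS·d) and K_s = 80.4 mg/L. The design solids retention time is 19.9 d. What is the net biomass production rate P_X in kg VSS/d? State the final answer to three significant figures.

Effluent substrate depends only on kinetics and SRT: S = K_s(1 + k_d θ_c) / [θ_c(Yk − k_d) − 1] = 80.4 × (1 + 0.0914 × 19.9) / [19.9 × (0.459 × 9.75 − 0.0914) − 1] = 226.6 / 86.24 = 2.628 mg/L.
Y_obs = Y / (1 + k_d θ_c) = 0.459 / (1 + 0.0914 × 19.9) = 0.459 / 2.819 = 0.1628.
Q·(S₀ − S) = 1840 × (1140 − 2.63) × 10⁻³ = 2093 kg/d removed.
Net biomass production P_X = Y_obs × Q·(S₀ − S) = 0.1628 × 2093 = 340.8 kg VSS/d.

P_X ≈ 341 kg VSS/d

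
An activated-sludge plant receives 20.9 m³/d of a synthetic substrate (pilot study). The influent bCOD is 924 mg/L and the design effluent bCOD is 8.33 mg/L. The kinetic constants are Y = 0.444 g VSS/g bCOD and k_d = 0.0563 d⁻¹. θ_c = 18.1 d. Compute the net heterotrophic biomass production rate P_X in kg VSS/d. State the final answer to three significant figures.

Y_obs = Y / (1 + k_d θ_c) = 0.444 / (1 + 0.0563 × 18.1) = 0.444 / 2.019 = 0.2199.
ΔS = 924 − 8.33 = 915.7 mg/L, so the substrate removal rate is 20.9 × 915.7/1000 = 19.14 kg bCOD/d.
P_X = Y_obs · Q(S₀ − S) = 0.2199 × 19.14 = 4.208 kg VSS/d.

P_X ≈ 4.21 kg VSS/d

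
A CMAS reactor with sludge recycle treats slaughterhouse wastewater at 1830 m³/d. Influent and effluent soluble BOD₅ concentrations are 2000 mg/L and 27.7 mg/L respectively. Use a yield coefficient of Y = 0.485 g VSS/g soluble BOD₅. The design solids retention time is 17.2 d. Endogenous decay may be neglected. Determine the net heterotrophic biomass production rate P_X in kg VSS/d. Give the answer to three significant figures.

P_X ≈ 1750 kg VSS/d

With endogenous decay neglected, the observed yield equals the true yield: Y_obs = Y = 0.485 g VSS/g soluble BOD₅.
Substrate removed = Q·(S₀ − S) = 1830 m³/d × (2000 − 27.7) g/m³ = 3.61×10^6 g/d = 3609 kg/d.
P_X = Y_obs · Q(S₀ − S) = 0.4850 × 3609 = 1751 kg VSS/d.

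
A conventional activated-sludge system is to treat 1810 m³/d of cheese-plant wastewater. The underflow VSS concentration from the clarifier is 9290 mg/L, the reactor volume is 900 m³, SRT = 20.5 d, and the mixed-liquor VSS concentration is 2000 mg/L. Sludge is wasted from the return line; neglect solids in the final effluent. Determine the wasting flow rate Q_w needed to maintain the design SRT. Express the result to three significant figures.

Q_w ≈ 9.45 m³/d

Wasting from the return line (neglecting effluent solids): Q_w = V·X / (θ_c·X_r) = 900.0 × 2000 / (20.5 × 9290) = 9.452 m³/d.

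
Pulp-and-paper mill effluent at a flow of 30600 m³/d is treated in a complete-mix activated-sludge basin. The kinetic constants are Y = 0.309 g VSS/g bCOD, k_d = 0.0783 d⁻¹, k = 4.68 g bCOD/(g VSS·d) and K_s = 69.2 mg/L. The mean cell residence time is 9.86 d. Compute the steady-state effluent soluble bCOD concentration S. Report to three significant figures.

Effluent substrate depends only on kinetics and SRT: S = K_s(1 + k_d θ_c) / [θ_c(Yk − k_d) − 1] = 69.2 × (1 + 0.0783 × 9.86) / [9.86 × (0.309 × 4.68 − 0.0783) − 1] = 122.6 / 12.49 = 9.820 mg/L.

S ≈ 9.82 mg/L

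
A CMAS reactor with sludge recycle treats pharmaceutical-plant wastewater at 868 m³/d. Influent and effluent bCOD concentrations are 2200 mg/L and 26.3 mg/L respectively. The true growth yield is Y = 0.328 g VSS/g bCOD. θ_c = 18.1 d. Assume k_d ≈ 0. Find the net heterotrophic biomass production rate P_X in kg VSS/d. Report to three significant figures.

With endogenous decay neglected, the observed yield equals the true yield: Y_obs = Y = 0.328 g VSS/g bCOD.
Substrate removed = Q·(S₀ − S) = 868 m³/d × (2200 − 26.3) g/m³ = 1.89×10^6 g/d = 1887 kg/d.
Net biomass production P_X = Y_obs × Q·(S₀ − S) = 0.3280 × 1887 = 618.9 kg VSS/d.

P_X ≈ 619 kg VSS/d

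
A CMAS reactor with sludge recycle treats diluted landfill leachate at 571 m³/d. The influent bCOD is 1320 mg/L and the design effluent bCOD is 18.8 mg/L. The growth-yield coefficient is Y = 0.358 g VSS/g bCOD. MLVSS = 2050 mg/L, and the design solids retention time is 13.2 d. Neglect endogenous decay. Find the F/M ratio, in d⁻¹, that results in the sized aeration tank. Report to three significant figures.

V·X = Y·Q·ΔS·θ_c gives V = 0.358 × 571 × (1320 − 18.8) × 13.2 / 2050 = 1713 m³.
F/M = Q·S₀ / (V·X) = 571 × 1320 / (1713 × 2050) = 0.2147 g bCOD·(g VSS·d)⁻¹.

F/M ≈ 0.215 d⁻¹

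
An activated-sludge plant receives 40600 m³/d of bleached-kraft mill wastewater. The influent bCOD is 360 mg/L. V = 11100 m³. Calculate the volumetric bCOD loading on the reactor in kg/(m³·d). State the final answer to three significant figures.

L_v = Q S₀ / V = 40600 × 360 × 10⁻³ / 11100 = 1.317 kg/(m³·d).

L_v ≈ 1.32 kg bCOD/(m³·d)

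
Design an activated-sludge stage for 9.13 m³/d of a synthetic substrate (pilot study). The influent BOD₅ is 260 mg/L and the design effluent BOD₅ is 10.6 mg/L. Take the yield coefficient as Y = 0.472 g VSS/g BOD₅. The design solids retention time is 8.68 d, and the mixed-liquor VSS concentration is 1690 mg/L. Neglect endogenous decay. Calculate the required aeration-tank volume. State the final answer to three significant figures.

Biomass mass balance (decay neglected): V·X = Y·Q·(S₀ − S)·θ_c, so V = 0.472 × 9.13 × (260 − 10.6) × 8.68 / 1690 = 5.520 m³.

V ≈ 5.52 m³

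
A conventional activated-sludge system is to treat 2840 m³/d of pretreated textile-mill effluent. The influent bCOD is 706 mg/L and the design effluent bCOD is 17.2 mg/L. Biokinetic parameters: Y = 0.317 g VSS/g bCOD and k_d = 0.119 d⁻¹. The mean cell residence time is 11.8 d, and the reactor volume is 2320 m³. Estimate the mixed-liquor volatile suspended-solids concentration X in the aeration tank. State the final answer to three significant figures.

From V·X·(1 + k_d·θ_c) = Y·Q·(S₀ − S)·θ_c: X = 0.317 × 2840 × (706 − 17.2) × 11.8 / [2320 × (1 + 0.119 × 11.8)] = 1312 mg/L.

X ≈ 1310 mg/L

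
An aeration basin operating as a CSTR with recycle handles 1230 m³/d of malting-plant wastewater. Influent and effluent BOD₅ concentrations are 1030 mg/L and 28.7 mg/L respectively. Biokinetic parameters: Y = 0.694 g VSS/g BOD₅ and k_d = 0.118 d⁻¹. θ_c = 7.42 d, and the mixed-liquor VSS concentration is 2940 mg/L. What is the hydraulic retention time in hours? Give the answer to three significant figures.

Rearranging the biomass balance for a CMAS with decay, V = Y·Q·ΔS·θ_c / [X·(1+k_d θ_c)] = 0.694 × 1230 × (1030 − 28.7) × 7.42 / [2940 × (1 + 0.118 × 7.42)] = 6.34×10^6 / 5514 = 1150 m³.
HRT = V/Q = 1150 m³ / 1230 m³·d⁻¹ = 0.9351 d × 24 = 22.44 h.

τ ≈ 22.4 h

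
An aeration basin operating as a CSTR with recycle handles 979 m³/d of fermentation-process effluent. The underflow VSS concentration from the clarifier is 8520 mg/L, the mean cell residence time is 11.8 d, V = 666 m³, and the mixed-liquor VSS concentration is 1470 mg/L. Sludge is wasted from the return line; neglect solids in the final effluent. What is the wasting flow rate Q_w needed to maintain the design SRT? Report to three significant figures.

Wasting from the return line (neglecting effluent solids): Q_w = V·X / (θ_c·X_r) = 666.0 × 1470 / (11.8 × 8520) = 9.738 m³/d.

Q_w ≈ 9.74 m³/d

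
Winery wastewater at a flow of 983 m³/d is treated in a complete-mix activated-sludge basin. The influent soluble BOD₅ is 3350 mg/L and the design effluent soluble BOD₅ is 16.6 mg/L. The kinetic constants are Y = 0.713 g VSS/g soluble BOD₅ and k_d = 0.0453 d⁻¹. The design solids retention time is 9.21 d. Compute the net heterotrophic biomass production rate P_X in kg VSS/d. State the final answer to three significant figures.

P_X ≈ 1650 kg VSS/d

The observed yield is Y_obs = Y/(1 + k_d·θ_c) = 0.713 / (1 + 0.0453 × 9.21) = 0.713 / 1.417 = 0.5031 g VSS per g soluble BOD₅ removed.
Q·(S₀ − S) = 983 × (3350 − 16.6) × 10⁻³ = 3277 kg/d removed.
Biomass produced: P_X = Y_obs·Q·ΔS = 0.5031 × 3277 ≈ 1649 kg VSS/d.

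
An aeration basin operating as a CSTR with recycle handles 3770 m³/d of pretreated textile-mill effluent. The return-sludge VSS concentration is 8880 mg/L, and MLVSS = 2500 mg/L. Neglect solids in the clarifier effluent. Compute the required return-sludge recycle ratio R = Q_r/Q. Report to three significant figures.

Mass balance around the secondary clarifier (neglecting effluent solids): R = X / (X_r − X) = 2500 / (8880 − 2500) = 0.3918.

R ≈ 0.392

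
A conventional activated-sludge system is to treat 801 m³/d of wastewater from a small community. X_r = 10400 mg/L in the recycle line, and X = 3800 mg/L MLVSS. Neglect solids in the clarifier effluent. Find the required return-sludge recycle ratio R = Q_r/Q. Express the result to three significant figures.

R ≈ 0.576

Solids balance on the clarifier gives (1+R)X = R·X_r, so R = X/(X_r − X) = 3800 / (10400 − 3800) = 0.5758.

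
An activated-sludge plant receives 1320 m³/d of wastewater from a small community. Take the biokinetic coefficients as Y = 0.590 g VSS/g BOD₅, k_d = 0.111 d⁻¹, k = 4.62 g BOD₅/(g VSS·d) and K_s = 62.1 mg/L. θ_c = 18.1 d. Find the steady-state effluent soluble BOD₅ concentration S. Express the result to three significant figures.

From the Monod/SRT balance for a CMAS, S = K_s·(1+k_d θ_c)/[θ_c·(Y k − k_d) − 1] = 62.1 × (1 + 0.111 × 18.1) / [18.1 × (0.590 × 4.62 − 0.111) − 1] = 186.9 / 46.33 = 4.034 mg/L.

S ≈ 4.03 mg/L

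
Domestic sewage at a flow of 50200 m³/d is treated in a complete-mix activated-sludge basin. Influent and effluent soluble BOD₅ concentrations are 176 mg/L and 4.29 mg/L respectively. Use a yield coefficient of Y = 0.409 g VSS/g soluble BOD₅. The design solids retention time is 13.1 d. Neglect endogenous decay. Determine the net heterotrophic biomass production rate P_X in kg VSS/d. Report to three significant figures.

P_X ≈ 3530 kg VSS/d

No decay correction is needed, so Y_obs = Y = 0.409.
Mass of soluble BOD₅ removed per day: Q(S₀ − S) = 50200 × 171.7 g/m³ = 8620 kg/d.
So the net sludge growth is P_X = 0.4090 × 8620 = 3526 kg VSS/d.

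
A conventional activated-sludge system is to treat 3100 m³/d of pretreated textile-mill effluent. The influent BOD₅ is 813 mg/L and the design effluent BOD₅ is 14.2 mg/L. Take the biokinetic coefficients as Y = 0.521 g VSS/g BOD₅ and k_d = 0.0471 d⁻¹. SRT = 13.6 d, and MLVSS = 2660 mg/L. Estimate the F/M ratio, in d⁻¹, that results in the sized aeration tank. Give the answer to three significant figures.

Rearranging the biomass balance for a CMAS with decay, V = Y·Q·ΔS·θ_c / [X·(1+k_d θ_c)] = 0.521 × 3100 × (813 − 14.2) × 13.6 / [2660 × (1 + 0.0471 × 13.6)] = 1.75×10^7 / 4364 = 4021 m³.
Food-to-microorganism ratio F/M = Q S₀ / (V X) = 3100 × 813 / (4021 × 2660) = 0.2357 d⁻¹.

F/M ≈ 0.236 d⁻¹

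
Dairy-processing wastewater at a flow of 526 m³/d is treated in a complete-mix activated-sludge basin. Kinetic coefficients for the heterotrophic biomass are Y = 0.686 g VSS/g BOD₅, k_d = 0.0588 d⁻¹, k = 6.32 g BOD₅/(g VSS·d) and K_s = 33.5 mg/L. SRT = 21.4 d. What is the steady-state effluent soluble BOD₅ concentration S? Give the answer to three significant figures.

Effluent substrate depends only on kinetics and SRT: S = K_s(1 + k_d θ_c) / [θ_c(Yk − k_d) − 1] = 33.5 × (1 + 0.0588 × 21.4) / [21.4 × (0.686 × 6.32 − 0.0588) − 1] = 75.65 / 90.52 = 0.8358 mg/L.

S ≈ 0.836 mg/L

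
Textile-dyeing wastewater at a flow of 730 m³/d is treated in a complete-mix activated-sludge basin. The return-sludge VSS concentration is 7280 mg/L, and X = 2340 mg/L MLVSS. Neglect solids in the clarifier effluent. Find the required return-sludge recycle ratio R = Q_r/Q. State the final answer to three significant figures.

R = Q_r/Q = X/(X_r − X) = 2340 / (7280 − 2340) = 0.4737.

R ≈ 0.474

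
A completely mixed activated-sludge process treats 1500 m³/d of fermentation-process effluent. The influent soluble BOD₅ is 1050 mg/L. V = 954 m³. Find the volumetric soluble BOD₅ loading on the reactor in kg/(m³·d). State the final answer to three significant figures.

L_v ≈ 1.65 kg soluble BOD₅/(m³·d)

Applied soluble BOD₅ load per unit volume = Q·S₀/V = (1500 × 1050/1000)/954.0 = 1.651 kg soluble BOD₅·m⁻³·d⁻¹.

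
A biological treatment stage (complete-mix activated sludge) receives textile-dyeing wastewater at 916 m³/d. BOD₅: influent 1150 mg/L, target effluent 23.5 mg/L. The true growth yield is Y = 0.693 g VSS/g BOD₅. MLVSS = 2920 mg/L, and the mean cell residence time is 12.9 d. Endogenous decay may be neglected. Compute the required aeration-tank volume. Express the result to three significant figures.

V ≈ 3160 m³

Biomass mass balance (decay neglected): V·X = Y·Q·(S₀ − S)·θ_c, so V = 0.693 × 916 × (1150 − 23.5) × 12.9 / 2920 = 3159 m³.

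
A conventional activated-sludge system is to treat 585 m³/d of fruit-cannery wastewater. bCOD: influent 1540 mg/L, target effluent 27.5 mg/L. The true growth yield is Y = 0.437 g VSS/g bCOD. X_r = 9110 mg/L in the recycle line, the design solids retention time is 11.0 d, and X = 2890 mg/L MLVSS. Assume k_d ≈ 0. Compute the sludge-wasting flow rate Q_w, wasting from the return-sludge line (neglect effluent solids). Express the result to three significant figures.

Biomass mass balance (decay neglected): V·X = Y·Q·(S₀ − S)·θ_c, so V = 0.437 × 585 × (1540 − 27.5) × 11.0 / 2890 = 1472 m³.
θ_c = V·X/(Q_w·X_r) when wasting from the recycle, so Q_w = V·X/(θ_c·X_r) = 1472 × 2890 / (11.0 × 9110) = 42.44 m³/d.

Q_w ≈ 42.4 m³/d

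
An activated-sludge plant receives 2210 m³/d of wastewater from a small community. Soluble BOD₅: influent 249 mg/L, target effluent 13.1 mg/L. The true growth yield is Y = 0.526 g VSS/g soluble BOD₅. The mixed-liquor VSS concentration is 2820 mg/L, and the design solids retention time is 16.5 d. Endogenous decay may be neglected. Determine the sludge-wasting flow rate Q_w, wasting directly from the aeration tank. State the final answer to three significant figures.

Q_w ≈ 97.2 m³/d

Biomass mass balance (decay neglected): V·X = Y·Q·(S₀ − S)·θ_c, so V = 0.526 × 2210 × (249 − 13.1) × 16.5 / 2820 = 1605 m³.
Wasting from the aeration tank: Q_w = V / θ_c = 1605 / 16.5 = 97.24 m³/d.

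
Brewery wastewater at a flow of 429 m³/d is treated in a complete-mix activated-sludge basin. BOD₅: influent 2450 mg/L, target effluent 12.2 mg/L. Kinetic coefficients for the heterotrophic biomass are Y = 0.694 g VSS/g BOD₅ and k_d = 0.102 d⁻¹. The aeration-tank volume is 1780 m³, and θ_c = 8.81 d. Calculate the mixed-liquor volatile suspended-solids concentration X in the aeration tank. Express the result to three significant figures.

From V·X·(1 + k_d·θ_c) = Y·Q·(S₀ − S)·θ_c: X = 0.694 × 429 × (2450 − 12.2) × 8.81 / [1780 × (1 + 0.102 × 8.81)] = 1892 mg/L.

X ≈ 1890 mg/L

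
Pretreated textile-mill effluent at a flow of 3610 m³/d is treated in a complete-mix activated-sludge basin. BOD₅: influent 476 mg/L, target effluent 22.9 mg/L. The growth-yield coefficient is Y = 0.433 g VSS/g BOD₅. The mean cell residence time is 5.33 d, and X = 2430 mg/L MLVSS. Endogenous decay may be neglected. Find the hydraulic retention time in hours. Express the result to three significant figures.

With k_d = 0 the design equation reduces to V = Y Q (S₀−S) θ_c / X = 0.433 × 3610 × (476 − 22.9) × 5.33 / 2430 = 1553 m³.
Hydraulic retention time τ = V/Q = 1553 / 3610 = 0.4303 d = 10.33 h.

τ ≈ 10.3 h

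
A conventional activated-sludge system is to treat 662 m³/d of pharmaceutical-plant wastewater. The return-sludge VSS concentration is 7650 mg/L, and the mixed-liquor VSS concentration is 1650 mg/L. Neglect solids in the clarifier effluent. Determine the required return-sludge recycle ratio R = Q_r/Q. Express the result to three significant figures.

R ≈ 0.275

Solids balance on the clarifier gives (1+R)X = R·X_r, so R = X/(X_r − X) = 1650 / (7650 − 1650) = 0.2750.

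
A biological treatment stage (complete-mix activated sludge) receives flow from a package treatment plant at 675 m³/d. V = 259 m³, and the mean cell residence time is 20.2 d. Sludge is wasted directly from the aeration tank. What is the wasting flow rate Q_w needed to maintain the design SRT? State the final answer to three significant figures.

With mixed-liquor wasting, θ_c = V/Q_w, so Q_w = V/θ_c = 259.0/20.2 = 12.82 m³/d.

Q_w ≈ 12.8 m³/d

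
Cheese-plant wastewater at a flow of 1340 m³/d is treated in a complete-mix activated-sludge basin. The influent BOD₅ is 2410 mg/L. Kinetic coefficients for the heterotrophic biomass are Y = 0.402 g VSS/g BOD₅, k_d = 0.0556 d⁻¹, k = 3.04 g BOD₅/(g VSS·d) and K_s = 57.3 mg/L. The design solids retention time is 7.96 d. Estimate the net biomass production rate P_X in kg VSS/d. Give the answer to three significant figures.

P_X ≈ 896 kg VSS/d

From the Monod/SRT balance for a CMAS, S = K_s·(1+k_d θ_c)/[θ_c·(Y k − k_d) − 1] = 57.3 × (1 + 0.0556 × 7.96) / [7.96 × (0.402 × 3.04 − 0.0556) − 1] = 82.66 / 8.285 = 9.977 mg/L.
The observed yield is Y_obs = Y/(1 + k_d·θ_c) = 0.402 / (1 + 0.0556 × 7.96) = 0.402 / 1.443 = 0.2787 g VSS per g BOD₅ removed.
Q·(S₀ − S) = 1340 × (2410 − 9.98) × 10⁻³ = 3216 kg/d removed.
P_X = Y_obs · Q(S₀ − S) = 0.2787 × 3216 = 896.2 kg VSS/d.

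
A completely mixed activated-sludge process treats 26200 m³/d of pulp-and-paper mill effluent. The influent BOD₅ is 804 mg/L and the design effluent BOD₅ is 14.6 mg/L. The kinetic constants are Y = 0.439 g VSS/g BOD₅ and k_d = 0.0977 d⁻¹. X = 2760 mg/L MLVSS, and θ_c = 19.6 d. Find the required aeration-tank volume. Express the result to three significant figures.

V ≈ 22100 m³

Rearranging the biomass balance for a CMAS with decay, V = Y·Q·ΔS·θ_c / [X·(1+k_d θ_c)] = 0.439 × 26200 × (804 − 14.6) × 19.6 / [2760 × (1 + 0.0977 × 19.6)] = 1.78×10^8 / 8045 = 22120 m³.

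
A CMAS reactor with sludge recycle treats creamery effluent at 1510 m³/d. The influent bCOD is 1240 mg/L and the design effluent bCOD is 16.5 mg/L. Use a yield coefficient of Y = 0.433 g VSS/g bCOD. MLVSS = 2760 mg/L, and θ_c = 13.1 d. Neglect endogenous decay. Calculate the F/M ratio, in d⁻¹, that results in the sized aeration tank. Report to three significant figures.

Biomass mass balance (decay neglected): V·X = Y·Q·(S₀ − S)·θ_c, so V = 0.433 × 1510 × (1240 − 16.5) × 13.1 / 2760 = 3797 m³.
Food-to-microorganism ratio F/M = Q S₀ / (V X) = 1510 × 1240 / (3797 × 2760) = 0.1787 d⁻¹.

F/M ≈ 0.179 d⁻¹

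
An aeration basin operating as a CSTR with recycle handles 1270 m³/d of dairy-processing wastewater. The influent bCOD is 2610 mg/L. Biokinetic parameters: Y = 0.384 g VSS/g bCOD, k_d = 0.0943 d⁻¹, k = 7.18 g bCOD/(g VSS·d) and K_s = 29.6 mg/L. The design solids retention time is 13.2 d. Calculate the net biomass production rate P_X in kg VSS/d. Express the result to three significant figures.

P_X ≈ 567 kg VSS/d

From the Monod/SRT balance for a CMAS, S = K_s·(1+k_d θ_c)/[θ_c·(Y k − k_d) − 1] = 29.6 × (1 + 0.0943 × 13.2) / [13.2 × (0.384 × 7.18 − 0.0943) − 1] = 66.44 / 34.15 = 1.946 mg/L.
Correct the yield for decay: Y_obs = Y/(1 + k_d θ_c) = 0.384 / (1 + 0.0943 × 13.2) = 0.384 / 2.245 = 0.1711.
Mass of bCOD removed per day: Q(S₀ − S) = 1270 × 2608 g/m³ = 3312 kg/d.
So the net sludge growth is P_X = 0.1711 × 3312 = 566.6 kg VSS/d.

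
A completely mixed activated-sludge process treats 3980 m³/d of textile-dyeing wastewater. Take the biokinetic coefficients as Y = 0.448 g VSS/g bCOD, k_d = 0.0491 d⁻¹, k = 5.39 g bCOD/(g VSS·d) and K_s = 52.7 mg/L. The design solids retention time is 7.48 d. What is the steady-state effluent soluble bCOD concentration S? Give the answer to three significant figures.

S ≈ 4.32 mg/L

From the Monod/SRT balance for a CMAS, S = K_s·(1+k_d θ_c)/[θ_c·(Y k − k_d) − 1] = 52.7 × (1 + 0.0491 × 7.48) / [7.48 × (0.448 × 5.39 − 0.0491) − 1] = 72.06 / 16.69 = 4.316 mg/L.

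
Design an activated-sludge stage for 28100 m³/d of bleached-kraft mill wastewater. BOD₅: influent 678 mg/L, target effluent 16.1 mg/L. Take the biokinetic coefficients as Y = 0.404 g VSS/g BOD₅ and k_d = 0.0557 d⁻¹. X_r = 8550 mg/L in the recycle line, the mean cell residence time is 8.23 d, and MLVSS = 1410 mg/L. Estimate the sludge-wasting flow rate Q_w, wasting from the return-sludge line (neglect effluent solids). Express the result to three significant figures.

Q_w ≈ 603 m³/d

Steady-state biomass mass balance: V·X·(1 + k_d·θ_c) = Y·Q·(S₀ − S)·θ_c, so V = 0.404 × 28100 × (678 − 16.1) × 8.23 / [1410 × (1 + 0.0557 × 8.23)] = 6.18×10^7 / 2056 = 30073 m³.
θ_c = V·X/(Q_w·X_r) when wasting from the recycle, so Q_w = V·X/(θ_c·X_r) = 30073 × 1410 / (8.23 × 8550) = 602.6 m³/d.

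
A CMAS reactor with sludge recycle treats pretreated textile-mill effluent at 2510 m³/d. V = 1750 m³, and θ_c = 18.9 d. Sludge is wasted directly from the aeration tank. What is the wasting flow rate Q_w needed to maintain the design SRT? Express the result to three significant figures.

For wasting at MLVSS concentration, Q_w = V/θ_c = 1750/18.9 = 92.59 m³/d.

Q_w ≈ 92.6 m³/d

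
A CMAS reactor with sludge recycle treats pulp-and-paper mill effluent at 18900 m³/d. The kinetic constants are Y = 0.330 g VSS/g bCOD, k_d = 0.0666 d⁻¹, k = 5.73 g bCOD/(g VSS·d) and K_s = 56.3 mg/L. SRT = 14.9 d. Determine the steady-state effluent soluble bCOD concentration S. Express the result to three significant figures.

From the Monod/SRT balance for a CMAS, S = K_s·(1+k_d θ_c)/[θ_c·(Y k − k_d) − 1] = 56.3 × (1 + 0.0666 × 14.9) / [14.9 × (0.330 × 5.73 − 0.0666) − 1] = 112.2 / 26.18 = 4.284 mg/L.

S ≈ 4.28 mg/L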